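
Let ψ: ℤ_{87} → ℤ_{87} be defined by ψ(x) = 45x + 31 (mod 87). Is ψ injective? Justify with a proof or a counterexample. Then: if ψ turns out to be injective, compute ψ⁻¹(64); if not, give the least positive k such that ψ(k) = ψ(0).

29

We have gcd(45, 87) = 3 > 1. Taking s = 0 and t = 29: ψ(0) = 31 and ψ(29) = 45·29 + 31 = 1336 ≡ 31 (mod 87).
So ψ(0) = ψ(29) while 0 ≠ 29, hence ψ is not injective.
Since ψ is not injective, we find the least positive k with ψ(k) = ψ(0): this means 45k ≡ 0 (mod 87), i.e. 87 ∣ 45k. Since gcd(45, 87) = 3, dividing through by 3 this holds exactly when 29 ∣ 15k, and as gcd(15, 29) = 1, exactly when 29 ∣ k.
The smallest positive such k is 29.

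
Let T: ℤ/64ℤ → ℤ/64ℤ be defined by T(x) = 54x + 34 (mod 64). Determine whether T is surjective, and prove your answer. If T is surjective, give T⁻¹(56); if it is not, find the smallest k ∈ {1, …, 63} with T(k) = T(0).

32

Since gcd(54, 64) = 2, we have 54x ≡ 0 (mod 2) for all x, so T(x) ≡ 0 (mod 2).
But 1 ≢ 0 (mod 2), so 1 ∈ ℤ/64ℤ has no preimage. So T is not surjective.
Since T is not surjective, we find the least positive k with T(k) = T(0): this means 54k ≡ 0 (mod 64), i.e. 64 ∣ 54k. Since gcd(54, 64) = 2, dividing through by 2 this holds exactly when 32 ∣ 27k, and as gcd(27, 32) = 1, exactly when 32 ∣ k.
The smallest positive such k is 32.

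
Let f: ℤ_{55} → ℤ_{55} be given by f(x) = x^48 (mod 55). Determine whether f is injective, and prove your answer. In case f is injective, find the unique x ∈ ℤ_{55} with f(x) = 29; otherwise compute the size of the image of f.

12

f(4): Repeated squaring mod 55: 4^1 ≡ 4, 4^2 ≡ 4² = 16, 4^4 ≡ 16² = 256 ≡ 36, 4^8 ≡ 36² = 1296 ≡ 31, 4^16 ≡ 31² = 961 ≡ 26, 4^32 ≡ 26² = 676 ≡ 16. Since 48 = 32 + 16, 4^48 ≡ 16·26: 16·26 = 416 ≡ 31. So 4^48 ≡ 31 (mod 55).
f(7): Repeated squaring mod 55: 7^1 ≡ 7, 7^2 ≡ 7² = 49, 7^4 ≡ 49² = 2401 ≡ 36, 7^8 ≡ 36² = 1296 ≡ 31, 7^16 ≡ 31² = 961 ≡ 26, 7^32 ≡ 26² = 676 ≡ 16. Since 48 = 32 + 16, 7^48 ≡ 16·26: 16·26 = 416 ≡ 31. So 7^48 ≡ 31 (mod 55).
So f(4) = f(7) = 31 while 4 ≠ 7, hence f is not injective.
Since f is not injective, we determine |image(f)|. Computing x^48 mod 55 for each x (by repeated squaring, reducing mod 55 at every step), the values f(0), f(1), …, f(54) are: 0, 1, 36, 16, 31, 15, 26, 31, 16, 36, 45, 11, 1, 36, 16, 20, 26, 26, 31, 16, 25, 1, 11, 1, 36, 5, 31, 26, 26, 31, 5, 36, 1, 11, 1, 25, 16, 31, 26, 26, 20, 16, 36, 1, 11, 45, 36, 16, 31, 26, 15, 31, 16, 36, 1.
The distinct values are {0, 1, 5, 11, 15, 16, 20, 25, 26, 31, 36, 45}; there are 12 of them.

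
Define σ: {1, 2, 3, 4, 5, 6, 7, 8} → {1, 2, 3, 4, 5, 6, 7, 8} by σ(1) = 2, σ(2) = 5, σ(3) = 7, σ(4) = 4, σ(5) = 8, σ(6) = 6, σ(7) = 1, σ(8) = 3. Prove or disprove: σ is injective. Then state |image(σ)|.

8

The values σ(1), …, σ(8) are 2, 5, 7, 4, 8, 6, 1, 3 — all distinct.
So σ(u) = σ(v) only when u = v, and σ is injective.
The image of σ is {1, 2, 3, 4, 5, 6, 7, 8}, which has 8 elements.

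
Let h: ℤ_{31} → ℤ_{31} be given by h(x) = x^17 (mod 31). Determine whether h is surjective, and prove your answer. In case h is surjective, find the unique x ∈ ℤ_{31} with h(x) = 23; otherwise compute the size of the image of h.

Since 31 is prime, the nonzero elements of ℤ_{31} form a cyclic group of order 30.
As gcd(17, 30) = 1, raising to the 17th power is a bijection on this group: if s^17 ≡ t^17 then (st^{−1})^17 = 1, and the only element of order dividing gcd(17, 30) = 1 is 1, so s = t.
With h(0) = 0 this makes h injective on all of ℤ_{31}, hence bijective (finite equal-size domain and codomain). In particular h is surjective.
Since h is surjective, we find the preimage of 23. The inverse of x ↦ x^17 on (ℤ_{31})^× is x ↦ x^23, because 17·23 = 391 = 13·30 + 1 ≡ 1 (mod 30) and x^{30} = 1 for x ≠ 0 (Fermat). So h⁻¹(23) = 23^23 mod 31.
Repeated squaring mod 31: 23^1 ≡ 23, 23^2 ≡ 23² = 529 ≡ 2, 23^4 ≡ 2² = 4, 23^8 ≡ 4² = 16, 23^16 ≡ 16² = 256 ≡ 8. Since 23 = 16 + 4 + 2 + 1, 23^23 ≡ 8·4·2·23: 8·4 = 32 ≡ 1, then 1·2 = 2, then 2·23 = 46 ≡ 15. So 23^23 ≡ 15 (mod 31).
Hence h⁻¹(23) = 15.

15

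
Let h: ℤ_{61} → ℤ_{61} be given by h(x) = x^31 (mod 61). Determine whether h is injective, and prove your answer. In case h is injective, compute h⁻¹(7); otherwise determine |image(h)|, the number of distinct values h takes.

54

Since 61 is prime, the nonzero elements of ℤ_{61} form a cyclic group of order 60.
As gcd(31, 60) = 1, raising to the 31st power is a bijection on this group: if x_1^31 ≡ x_2^31 then (x_1x_2^{−1})^31 = 1, and the only element of order dividing gcd(31, 60) = 1 is 1, so x_1 = x_2.
With h(0) = 0 this makes h injective on all of ℤ_{61}, hence bijective (finite equal-size domain and codomain). In particular h is injective.
Since h is injective, we find the preimage of 7. The inverse of x ↦ x^31 on (ℤ_{61})^× is x ↦ x^31, because 31·31 = 961 = 16·60 + 1 ≡ 1 (mod 60) and x^{60} = 1 for x ≠ 0 (Fermat). So h⁻¹(7) = 7^31 mod 61.
Repeated squaring mod 61: 7^1 ≡ 7, 7^2 ≡ 7² = 49, 7^4 ≡ 49² = 2401 ≡ 22, 7^8 ≡ 22² = 484 ≡ 57, 7^16 ≡ 57² = 3249 ≡ 16. Since 31 = 16 + 8 + 4 + 2 + 1, 7^31 ≡ 16·57·22·49·7: 16·57 = 912 ≡ 58, then 58·22 = 1276 ≡ 56, then 56·49 = 2744 ≡ 60, then 60·7 = 420 ≡ 54. So 7^31 ≡ 54 (mod 61).
Hence h⁻¹(7) = 54.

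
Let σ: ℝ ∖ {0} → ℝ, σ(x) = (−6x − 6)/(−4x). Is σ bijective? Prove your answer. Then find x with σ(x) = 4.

3/5

If σ(x) = 3/2, cross-multiplying gives −4(−6x − 6) = −6(−4x), which simplifies to 24 = 0 — false.  So 3/2 has no preimage and σ is not surjective.
Therefore σ is not bijective.
Solving σ(x) = 4: cross-multiplying gives −6x − 6 = 4(−4x), which rearranges to 10x = 6, so x = 3/5.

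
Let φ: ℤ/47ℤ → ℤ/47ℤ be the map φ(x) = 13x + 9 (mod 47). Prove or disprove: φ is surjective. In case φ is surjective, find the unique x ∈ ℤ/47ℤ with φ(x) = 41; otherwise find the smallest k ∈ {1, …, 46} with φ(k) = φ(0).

35

By definition, φ is surjective if every y in the codomain equals φ(x) for some x in the domain.
Since gcd(13, 47) = 1, 13 is invertible modulo 47. Euclid's algorithm: 47 = 3·13 + 8, 13 = 1·8 + 5, 8 = 1·5 + 3, 5 = 1·3 + 2, 3 = 1·2 + 1; back-substituting gives 1 = 29·13 − 8·47, so 13⁻¹ ≡ 29 (mod 47).
Then y ↦ 29(y − 9) is a two-sided inverse to φ, so every y ∈ ℤ/47ℤ has a preimage.
So φ is surjective.
Since φ is surjective, we find φ⁻¹(41): we need 13x ≡ 41 − 9 ≡ 32 (mod 47). Using 13⁻¹ = 29: x ≡ 29·32 = 928 = 19·47 + 35, so x = 35.
Check: φ(35) = 13·35 + 9 = 464 = 9·47 + 41 ≡ 41 (mod 47).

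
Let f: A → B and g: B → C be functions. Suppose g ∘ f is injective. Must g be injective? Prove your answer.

not injective

No. Take A = {1, 2}, B = {1, 2, 3, 4}, C = {1, 2, 3, 4}, f(a) = a for each a ∈ A, and g(b) = 3 if b ∈ {3, 4} else g(b) = b.
Then g ∘ f = f is injective (A ⊂ B and f is the inclusion), but g(3) = g(4) = 3 with 3 ≠ 4, so g is not injective.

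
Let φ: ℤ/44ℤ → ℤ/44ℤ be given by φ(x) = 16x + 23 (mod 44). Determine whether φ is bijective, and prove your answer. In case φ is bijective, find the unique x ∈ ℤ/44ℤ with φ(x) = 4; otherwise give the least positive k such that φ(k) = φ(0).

We have gcd(16, 44) = 4 > 1. Taking u = 0 and v = 11: φ(0) = 23 and φ(11) = 16·11 + 23 = 199 ≡ 23 (mod 44).
So φ(0) = φ(11) while 0 ≠ 11, thus φ is not injective, hence not bijective.
Since φ is not bijective, we find the least positive k with φ(k) = φ(0): this means 16k ≡ 0 (mod 44), i.e. 44 ∣ 16k. Since gcd(16, 44) = 4, dividing through by 4 this holds exactly when 11 ∣ 4k, and as gcd(4, 11) = 1, exactly when 11 ∣ k.
The smallest positive such k is 11.

11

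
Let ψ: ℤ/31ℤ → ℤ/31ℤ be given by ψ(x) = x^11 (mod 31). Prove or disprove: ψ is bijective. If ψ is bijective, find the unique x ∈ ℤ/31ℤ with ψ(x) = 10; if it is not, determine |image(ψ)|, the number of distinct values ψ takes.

19

Since 31 is prime, the nonzero elements of ℤ/31ℤ form a cyclic group of order 30.
As gcd(11, 30) = 1, raising to the 11th power is a bijection on this group: if s^11 ≡ t^11 then (st^{−1})^11 = 1, and the only element of order dividing gcd(11, 30) = 1 is 1, so s = t.
With ψ(0) = 0 this makes ψ injective on all of ℤ/31ℤ, hence bijective (finite equal-size domain and codomain). In particular ψ is bijective.
Since ψ is bijective, we find the preimage of 10. The inverse of x ↦ x^11 on (ℤ/31ℤ)^× is x ↦ x^11, because 11·11 = 121 = 4·30 + 1 ≡ 1 (mod 30) and x^{30} = 1 for x ≠ 0 (Fermat). So ψ⁻¹(10) = 10^11 mod 31.
Repeated squaring mod 31: 10^1 ≡ 10, 10^2 ≡ 10² = 100 ≡ 7, 10^4 ≡ 7² = 49 ≡ 18, 10^8 ≡ 18² = 324 ≡ 14. Since 11 = 8 + 2 + 1, 10^11 ≡ 14·7·10: 14·7 = 98 ≡ 5, then 5·10 = 50 ≡ 19. So 10^11 ≡ 19 (mod 31).
Hence ψ⁻¹(10) = 19.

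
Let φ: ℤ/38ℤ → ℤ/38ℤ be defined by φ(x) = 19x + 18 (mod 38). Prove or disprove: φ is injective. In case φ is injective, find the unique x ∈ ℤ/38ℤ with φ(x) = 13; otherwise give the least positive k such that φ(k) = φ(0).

By definition, injectivity means: for all s, t in the domain, φ(s) = φ(t) implies s = t.
We have gcd(19, 38) = 19 > 1. Taking s = 0 and t = 2: φ(0) = 18 and φ(2) = 19·2 + 18 = 56 ≡ 18 (mod 38).
So φ(0) = φ(2) while 0 ≠ 2, thus φ is not injective.
Since φ is not injective, we find the least positive k with φ(k) = φ(0): this means 19k ≡ 0 (mod 38), i.e. 38 ∣ 19k. Since gcd(19, 38) = 19, dividing through by 19 this holds exactly when 2 ∣ k.
The smallest positive such k is 2.

2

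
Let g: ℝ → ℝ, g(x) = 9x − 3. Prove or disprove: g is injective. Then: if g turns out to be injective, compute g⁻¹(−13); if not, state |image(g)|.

By definition, injectivity means: for all a, b in the domain, g(a) = g(b) implies a = b.
Suppose g(a) = g(b). Then 9a − 3 = 9b − 3, thus 9a = 9b, thus a = b.
Hence g is injective.
Since g is injective, we compute g⁻¹(−13) = (−13 + 3)/9 = −10/9.

-10/9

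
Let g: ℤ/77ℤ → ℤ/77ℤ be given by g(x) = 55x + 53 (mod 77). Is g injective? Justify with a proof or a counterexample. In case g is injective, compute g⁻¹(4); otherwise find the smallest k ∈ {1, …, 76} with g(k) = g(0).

Recall that g is injective if g(u) = g(v) implies u = v.
We have gcd(55, 77) = 11 > 1. Taking u = 0 and v = 7: g(0) = 53 and g(7) = 55·7 + 53 = 438 ≡ 53 (mod 77).
So g(0) = g(7) while 0 ≠ 7, so g is not injective.
Since g is not injective, we find the least positive k with g(k) = g(0): this means 55k ≡ 0 (mod 77), i.e. 77 ∣ 55k. Since gcd(55, 77) = 11, dividing through by 11 this holds exactly when 7 ∣ 5k, and as gcd(5, 7) = 1, exactly when 7 ∣ k.
The smallest positive such k is 7.

7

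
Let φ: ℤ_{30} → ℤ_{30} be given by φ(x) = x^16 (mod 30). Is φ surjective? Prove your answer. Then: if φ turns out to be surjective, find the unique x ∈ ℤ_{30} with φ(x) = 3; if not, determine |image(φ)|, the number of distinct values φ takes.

φ(2): Repeated squaring mod 30: 2^1 ≡ 2, 2^2 ≡ 2² = 4, 2^4 ≡ 4² = 16, 2^8 ≡ 16² = 256 ≡ 16, 2^16 ≡ 16² = 256 ≡ 16. So 2^16 ≡ 16 (mod 30).
φ(4): Repeated squaring mod 30: 4^1 ≡ 4, 4^2 ≡ 4² = 16, 4^4 ≡ 16² = 256 ≡ 16, 4^8 ≡ 16² = 256 ≡ 16, 4^16 ≡ 16² = 256 ≡ 16. So 4^16 ≡ 16 (mod 30).
So φ(2) = φ(4) = 16 while 2 ≠ 4, thus φ is not injective.
A non-injective map from the 30-element set ℤ_{30} to itself takes at most 29 distinct values, so it cannot be surjective. Therefore φ is not surjective.
Since φ is not surjective, we determine |image(φ)|. Computing x^16 mod 30 for each x (by repeated squaring, reducing mod 30 at every step), the values φ(0), φ(1), …, φ(29) are: 0, 1, 16, 21, 16, 25, 6, 1, 16, 21, 10, 1, 6, 1, 16, 15, 16, 1, 6, 1, 10, 21, 16, 1, 6, 25, 16, 21, 16, 1.
The distinct values are {0, 1, 6, 10, 15, 16, 21, 25}; there are 8 of them.

8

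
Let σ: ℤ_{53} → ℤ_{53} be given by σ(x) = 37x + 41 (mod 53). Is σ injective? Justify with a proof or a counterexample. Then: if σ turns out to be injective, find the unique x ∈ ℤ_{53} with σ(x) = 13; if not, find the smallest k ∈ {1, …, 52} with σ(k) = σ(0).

15

Suppose σ(s) = σ(t) in ℤ_{53}. Then 37s + 41 ≡ 37t + 41 (mod 53), hence 37(s − t) ≡ 0 (mod 53).
Since gcd(37, 53) = 1, 37 is invertible modulo 53, therefore s − t ≡ 0 (mod 53), i.e. s = t.
Thus σ is injective.
We now compute 37⁻¹ mod 53 explicitly. Euclid's algorithm: 53 = 1·37 + 16, 37 = 2·16 + 5, 16 = 3·5 + 1; back-substituting gives 1 = 43·37 − 30·53, so 37⁻¹ ≡ 43 (mod 53).
Since σ is injective, we compute σ⁻¹(13): solve 37x + 41 ≡ 13 (mod 53), i.e. 37x ≡ 25 (mod 53).
Multiplying by 37⁻¹ = 43 gives x ≡ 43·25 = 1075 = 20·53 + 15 ≡ 15 (mod 53).
Check: σ(15) = 37·15 + 41 = 596 = 11·53 + 13 ≡ 13 (mod 53).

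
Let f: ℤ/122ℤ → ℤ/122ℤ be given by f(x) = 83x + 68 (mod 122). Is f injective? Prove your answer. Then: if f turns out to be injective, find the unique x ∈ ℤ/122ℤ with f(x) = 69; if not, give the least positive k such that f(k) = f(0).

If f(x_1) = f(x_2), then 83x_1 ≡ 83x_2 (mod 122). Because gcd(83, 122) = 1, we may cancel 83 to get x_1 ≡ x_2 (mod 122).
So f is injective.
We now compute 83⁻¹ mod 122 explicitly. Euclid's algorithm: 122 = 1·83 + 39, 83 = 2·39 + 5, 39 = 7·5 + 4, 5 = 1·4 + 1; back-substituting gives 1 = 25·83 − 17·122, so 83⁻¹ ≡ 25 (mod 122).
Since f is injective, we find f⁻¹(69): we need 83x ≡ 69 − 68 ≡ 1 (mod 122). Using 83⁻¹ = 25: x ≡ 25·1 = 25, so x = 25.
Check: f(25) = 83·25 + 68 = 2143 = 17·122 + 69 ≡ 69 (mod 122).

25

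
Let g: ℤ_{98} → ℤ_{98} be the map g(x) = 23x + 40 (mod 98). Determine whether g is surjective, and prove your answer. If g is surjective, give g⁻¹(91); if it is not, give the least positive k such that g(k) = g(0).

15

Since gcd(23, 98) = 1, 23 is invertible modulo 98. Euclid's algorithm: 98 = 4·23 + 6, 23 = 3·6 + 5, 6 = 1·5 + 1; back-substituting gives 1 = 81·23 − 19·98, so 23⁻¹ ≡ 81 (mod 98).
Then y ↦ 81(y − 40) is a two-sided inverse to g, so every y ∈ ℤ_{98} has a preimage.
Thus g is surjective.
Since g is surjective, we compute g⁻¹(91): solve 23x + 40 ≡ 91 (mod 98), i.e. 23x ≡ 51 (mod 98).
Multiplying by 23⁻¹ = 81 gives x ≡ 81·51 = 4131 = 42·98 + 15 ≡ 15 (mod 98).
Check: g(15) = 23·15 + 40 = 385 = 3·98 + 91 ≡ 91 (mod 98).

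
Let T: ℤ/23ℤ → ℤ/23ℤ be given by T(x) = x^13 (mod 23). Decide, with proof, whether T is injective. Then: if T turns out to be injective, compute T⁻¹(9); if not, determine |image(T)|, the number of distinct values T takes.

3

Since 23 is prime, the nonzero elements of ℤ/23ℤ form a cyclic group of order 22.
As gcd(13, 22) = 1, raising to the 13th power is a bijection on this group: if u^13 ≡ v^13 then (uv^{−1})^13 = 1, and the only element of order dividing gcd(13, 22) = 1 is 1, so u = v.
With T(0) = 0 this makes T injective on all of ℤ/23ℤ, hence bijective (finite equal-size domain and codomain). In particular T is injective.
Since T is injective, we find the preimage of 9. The inverse of x ↦ x^13 on (ℤ/23ℤ)^× is x ↦ x^17, because 13·17 = 221 = 10·22 + 1 ≡ 1 (mod 22) and x^{22} = 1 for x ≠ 0 (Fermat). So T⁻¹(9) = 9^17 mod 23.
Repeated squaring mod 23: 9^1 ≡ 9, 9^2 ≡ 9² = 81 ≡ 12, 9^4 ≡ 12² = 144 ≡ 6, 9^8 ≡ 6² = 36 ≡ 13, 9^16 ≡ 13² = 169 ≡ 8. Since 17 = 16 + 1, 9^17 ≡ 8·9: 8·9 = 72 ≡ 3. So 9^17 ≡ 3 (mod 23).
Hence T⁻¹(9) = 3.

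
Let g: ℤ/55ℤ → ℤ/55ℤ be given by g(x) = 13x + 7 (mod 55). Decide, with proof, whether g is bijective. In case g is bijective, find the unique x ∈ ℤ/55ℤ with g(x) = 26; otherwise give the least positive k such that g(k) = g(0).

By definition, g is injective when g(a) = g(b) forces a = b.
If g(a) = g(b), then 13a ≡ 13b (mod 55). Because gcd(13, 55) = 1, we may cancel 13 to get a ≡ b (mod 55).
We now compute 13⁻¹ mod 55 explicitly. Euclid's algorithm: 55 = 4·13 + 3, 13 = 4·3 + 1; back-substituting gives 1 = 17·13 − 4·55, so 13⁻¹ ≡ 17 (mod 55).
For any y ∈ ℤ/55ℤ, x = 17(y − 7) mod 55 satisfies g(x) = 13·17(y − 7) + 7 ≡ y (since 13·17 ≡ 1 mod 55). So every y has a preimage.
Hence g is bijective.
Since g is bijective, we compute g⁻¹(26): solve 13x + 7 ≡ 26 (mod 55), i.e. 13x ≡ 19 (mod 55).
Multiplying by 13⁻¹ = 17 gives x ≡ 17·19 = 323 = 5·55 + 48 ≡ 48 (mod 55).
Check: g(48) = 13·48 + 7 = 631 = 11·55 + 26 ≡ 26 (mod 55).

48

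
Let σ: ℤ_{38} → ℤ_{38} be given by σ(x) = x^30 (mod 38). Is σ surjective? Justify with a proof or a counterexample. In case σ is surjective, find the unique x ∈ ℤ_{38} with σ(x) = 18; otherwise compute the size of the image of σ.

σ(3): Repeated squaring mod 38: 3^1 ≡ 3, 3^2 ≡ 3² = 9, 3^4 ≡ 9² = 81 ≡ 5, 3^8 ≡ 5² = 25, 3^16 ≡ 25² = 625 ≡ 17. Since 30 = 16 + 8 + 4 + 2, 3^30 ≡ 17·25·5·9: 17·25 = 425 ≡ 7, then 7·5 = 35, then 35·9 = 315 ≡ 11. So 3^30 ≡ 11 (mod 38).
σ(5): Repeated squaring mod 38: 5^1 ≡ 5, 5^2 ≡ 5² = 25, 5^4 ≡ 25² = 625 ≡ 17, 5^8 ≡ 17² = 289 ≡ 23, 5^16 ≡ 23² = 529 ≡ 35. Since 30 = 16 + 8 + 4 + 2, 5^30 ≡ 35·23·17·25: 35·23 = 805 ≡ 7, then 7·17 = 119 ≡ 5, then 5·25 = 125 ≡ 11. So 5^30 ≡ 11 (mod 38).
So σ(3) = σ(5) = 11 while 3 ≠ 5, therefore σ is not injective.
A non-injective map from the 38-element set ℤ_{38} to itself takes at most 37 distinct values, so it cannot be surjective. Thus σ is not surjective.
Since σ is not surjective, we determine |image(σ)|. Computing x^30 mod 38 for each x (by repeated squaring, reducing mod 38 at every step), the values σ(0), σ(1), …, σ(37) are: 0, 1, 30, 11, 26, 11, 26, 1, 20, 7, 26, 1, 20, 7, 30, 7, 30, 11, 20, 19, 20, 11, 30, 7, 30, 7, 20, 1, 26, 7, 20, 1, 26, 11, 26, 11, 30, 1.
The distinct values are {0, 1, 7, 11, 19, 20, 26, 30}; there are 8 of them.

8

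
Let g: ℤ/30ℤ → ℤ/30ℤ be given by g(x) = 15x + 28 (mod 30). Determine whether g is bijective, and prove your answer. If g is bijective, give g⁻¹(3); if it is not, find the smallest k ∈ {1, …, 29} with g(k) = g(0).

2

We have gcd(15, 30) = 15 > 1. Taking u = 0 and v = 2: g(0) = 28 and g(2) = 15·2 + 28 = 58 ≡ 28 (mod 30).
So g(0) = g(2) while 0 ≠ 2, therefore g is not injective, hence not bijective.
Since g is not bijective, we find the least positive k with g(k) = g(0): this means 15k ≡ 0 (mod 30), i.e. 30 ∣ 15k. Since gcd(15, 30) = 15, dividing through by 15 this holds exactly when 2 ∣ k.
The smallest positive such k is 2.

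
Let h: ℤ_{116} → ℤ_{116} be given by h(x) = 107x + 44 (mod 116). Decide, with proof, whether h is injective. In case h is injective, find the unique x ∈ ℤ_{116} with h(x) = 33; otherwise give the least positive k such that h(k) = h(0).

27

If h(s) = h(t), then 107s ≡ 107t (mod 116). Because gcd(107, 116) = 1, we may cancel 107 to get s ≡ t (mod 116).
Thus h is injective.
We now compute 107⁻¹ mod 116 explicitly. Euclid's algorithm: 116 = 1·107 + 9, 107 = 11·9 + 8, 9 = 1·8 + 1; back-substituting gives 1 = 103·107 − 95·116, so 107⁻¹ ≡ 103 (mod 116).
Since h is injective, we compute h⁻¹(33): solve 107x + 44 ≡ 33 (mod 116), i.e. 107x ≡ 105 (mod 116).
Multiplying by 107⁻¹ = 103 gives x ≡ 103·105 = 10815 = 93·116 + 27 ≡ 27 (mod 116).
Check: h(27) = 107·27 + 44 = 2933 = 25·116 + 33 ≡ 33 (mod 116).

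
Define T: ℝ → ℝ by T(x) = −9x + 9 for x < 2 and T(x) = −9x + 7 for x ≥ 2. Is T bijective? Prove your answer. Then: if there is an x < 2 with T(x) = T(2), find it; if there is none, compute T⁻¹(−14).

Both pieces are strictly decreasing (slopes −9 and −9), so each is injective on its own interval.
The left piece maps (−∞, 2) onto (−9, ∞); the right piece maps [2, ∞) onto (−∞, −11].
The images leave a gap (−9 has no preimage), so T is not surjective, hence not bijective.
Because the two images are disjoint, no x < 2 has T(x) = T(2), so we compute T⁻¹(−14): −14 lies in (−∞, −11], so solve −9x + 7 = −14: x = (−14 − 7)/(−9) = 7/3.

7/3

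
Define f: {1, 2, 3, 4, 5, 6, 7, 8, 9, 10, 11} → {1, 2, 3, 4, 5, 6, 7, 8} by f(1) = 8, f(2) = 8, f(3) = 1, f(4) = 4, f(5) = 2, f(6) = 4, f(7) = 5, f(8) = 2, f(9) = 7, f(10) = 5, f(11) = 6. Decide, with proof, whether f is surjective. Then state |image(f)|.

7

No element maps to 3, so f is not surjective.
The image of f is {1, 2, 4, 5, 6, 7, 8}, which has 7 elements.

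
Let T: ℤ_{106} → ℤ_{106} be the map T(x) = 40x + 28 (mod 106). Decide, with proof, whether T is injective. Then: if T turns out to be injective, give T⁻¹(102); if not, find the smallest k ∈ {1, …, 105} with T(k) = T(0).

53

We have gcd(40, 106) = 2 > 1. Taking s = 0 and t = 53: T(0) = 28 and T(53) = 40·53 + 28 = 2148 ≡ 28 (mod 106).
So T(0) = T(53) while 0 ≠ 53, hence T is not injective.
Since T is not injective, we find the least positive k with T(k) = T(0): this means 40k ≡ 0 (mod 106), i.e. 106 ∣ 40k. Since gcd(40, 106) = 2, dividing through by 2 this holds exactly when 53 ∣ 20k, and as gcd(20, 53) = 1, exactly when 53 ∣ k.
The smallest positive such k is 53.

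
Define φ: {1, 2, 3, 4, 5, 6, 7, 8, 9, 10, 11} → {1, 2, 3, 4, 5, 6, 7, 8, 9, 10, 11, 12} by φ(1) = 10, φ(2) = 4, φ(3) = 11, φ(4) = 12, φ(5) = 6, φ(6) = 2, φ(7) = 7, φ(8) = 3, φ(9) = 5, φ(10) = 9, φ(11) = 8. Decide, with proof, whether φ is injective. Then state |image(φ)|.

The values φ(1), …, φ(11) are 10, 4, 11, 12, 6, 2, 7, 3, 5, 9, 8 — all distinct.
So φ(x_1) = φ(x_2) only when x_1 = x_2, and φ is injective.
The image of φ is {2, 3, 4, 5, 6, 7, 8, 9, 10, 11, 12}, which has 11 elements.

11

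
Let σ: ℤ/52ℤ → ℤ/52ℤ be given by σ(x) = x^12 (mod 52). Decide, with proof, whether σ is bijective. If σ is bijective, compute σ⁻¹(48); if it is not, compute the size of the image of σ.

σ(1) = 1^12 = 1.
σ(3): Repeated squaring mod 52: 3^1 ≡ 3, 3^2 ≡ 3² = 9, 3^4 ≡ 9² = 81 ≡ 29, 3^8 ≡ 29² = 841 ≡ 9. Since 12 = 8 + 4, 3^12 ≡ 9·29: 9·29 = 261 ≡ 1. So 3^12 ≡ 1 (mod 52).
So σ(1) = σ(3) = 1 while 1 ≠ 3, therefore σ is not injective, hence not bijective.
Since σ is not bijective, we determine |image(σ)|. Computing x^12 mod 52 for each x (by repeated squaring, reducing mod 52 at every step), the values σ(0), σ(1), …, σ(51) are: 0, 1, 40, 1, 40, 1, 40, 1, 40, 1, 40, 1, 40, 13, 40, 1, 40, 1, 40, 1, 40, 1, 40, 1, 40, 1, 0, 1, 40, 1, 40, 1, 40, 1, 40, 1, 40, 1, 40, 13, 40, 1, 40, 1, 40, 1, 40, 1, 40, 1, 40, 1.
The distinct values are {0, 1, 13, 40}; there are 4 of them.

4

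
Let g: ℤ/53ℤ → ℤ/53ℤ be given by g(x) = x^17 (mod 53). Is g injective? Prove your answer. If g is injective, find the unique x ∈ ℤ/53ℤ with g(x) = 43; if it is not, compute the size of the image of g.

Since 53 is prime, the nonzero elements of ℤ/53ℤ form a cyclic group of order 52.
As gcd(17, 52) = 1, raising to the 17th power is a bijection on this group: if a^17 ≡ b^17 then (ab^{−1})^17 = 1, and the only element of order dividing gcd(17, 52) = 1 is 1, so a = b.
With g(0) = 0 this makes g injective on all of ℤ/53ℤ, hence bijective (finite equal-size domain and codomain). In particular g is injective.
Since g is injective, we find the preimage of 43. The inverse of x ↦ x^17 on (ℤ/53ℤ)^× is x ↦ x^49, because 17·49 = 833 = 16·52 + 1 ≡ 1 (mod 52) and x^{52} = 1 for x ≠ 0 (Fermat). So g⁻¹(43) = 43^49 mod 53.
Repeated squaring mod 53: 43^1 ≡ 43, 43^2 ≡ 43² = 1849 ≡ 47, 43^4 ≡ 47² = 2209 ≡ 36, 43^8 ≡ 36² = 1296 ≡ 24, 43^16 ≡ 24² = 576 ≡ 46, 43^32 ≡ 46² = 2116 ≡ 49. Since 49 = 32 + 16 + 1, 43^49 ≡ 49·46·43: 49·46 = 2254 ≡ 28, then 28·43 = 1204 ≡ 38. So 43^49 ≡ 38 (mod 53).
Hence g⁻¹(43) = 38.

38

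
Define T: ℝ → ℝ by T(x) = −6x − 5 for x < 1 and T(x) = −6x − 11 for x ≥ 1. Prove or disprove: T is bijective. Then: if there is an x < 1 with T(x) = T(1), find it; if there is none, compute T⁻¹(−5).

Both pieces are strictly decreasing (slopes −6 and −6), so each is injective on its own interval.
The left piece maps (−∞, 1) onto (−11, ∞); the right piece maps [1, ∞) onto (−∞, −17].
The images leave a gap (−11 has no preimage), so T is not surjective, hence not bijective.
Because the two images are disjoint, no x < 1 has T(x) = T(1), so we compute T⁻¹(−5): −5 lies in (−11, ∞), so solve −6x − 5 = −5: x = (−5 + 5)/(−6) = 0.

0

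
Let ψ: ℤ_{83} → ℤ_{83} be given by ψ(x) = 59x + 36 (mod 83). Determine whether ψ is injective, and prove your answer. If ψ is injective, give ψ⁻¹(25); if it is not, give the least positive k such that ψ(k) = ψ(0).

Recall: injectivity means: for all u, v in the domain, ψ(u) = ψ(v) implies u = v.
If ψ(u) = ψ(v), then 59u ≡ 59v (mod 83). Because gcd(59, 83) = 1, we may cancel 59 to get u ≡ v (mod 83).
Thus ψ is injective.
We now compute 59⁻¹ mod 83 explicitly. Euclid's algorithm: 83 = 1·59 + 24, 59 = 2·24 + 11, 24 = 2·11 + 2, 11 = 5·2 + 1; back-substituting gives 1 = 38·59 − 27·83, so 59⁻¹ ≡ 38 (mod 83).
Since ψ is injective, we compute ψ⁻¹(25): solve 59x + 36 ≡ 25 (mod 83), i.e. 59x ≡ 72 (mod 83).
Multiplying by 59⁻¹ = 38 gives x ≡ 38·72 = 2736 = 32·83 + 80 ≡ 80 (mod 83).
Check: ψ(80) = 59·80 + 36 = 4756 = 57·83 + 25 ≡ 25 (mod 83).

80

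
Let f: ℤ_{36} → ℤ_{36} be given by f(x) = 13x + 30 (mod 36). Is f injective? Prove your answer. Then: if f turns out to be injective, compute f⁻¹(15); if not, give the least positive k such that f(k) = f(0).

21

Suppose f(u) = f(v) in ℤ_{36}. Then 13u + 30 ≡ 13v + 30 (mod 36), hence 13(u − v) ≡ 0 (mod 36).
Since gcd(13, 36) = 1, 13 is invertible modulo 36, thus u − v ≡ 0 (mod 36), i.e. u = v.
Therefore f is injective.
We now compute 13⁻¹ mod 36 explicitly. Euclid's algorithm: 36 = 2·13 + 10, 13 = 1·10 + 3, 10 = 3·3 + 1; back-substituting gives 1 = 25·13 − 9·36, so 13⁻¹ ≡ 25 (mod 36).
Since f is injective, we compute f⁻¹(15): solve 13x + 30 ≡ 15 (mod 36), i.e. 13x ≡ 21 (mod 36).
Multiplying by 13⁻¹ = 25 gives x ≡ 25·21 = 525 = 14·36 + 21 ≡ 21 (mod 36).
Check: f(21) = 13·21 + 30 = 303 = 8·36 + 15 ≡ 15 (mod 36).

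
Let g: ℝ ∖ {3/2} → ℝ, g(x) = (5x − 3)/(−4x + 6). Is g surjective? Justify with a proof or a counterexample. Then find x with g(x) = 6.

If g(x) = −5/4, cross-multiplying gives −4(5x − 3) = 5(−4x + 6), which simplifies to 12 = 30 — false.  So −5/4 has no preimage and g is not surjective.
Solving g(x) = 6: cross-multiplying gives 5x − 3 = 6(−4x + 6), which rearranges to 29x = 39, so x = 39/29.

39/29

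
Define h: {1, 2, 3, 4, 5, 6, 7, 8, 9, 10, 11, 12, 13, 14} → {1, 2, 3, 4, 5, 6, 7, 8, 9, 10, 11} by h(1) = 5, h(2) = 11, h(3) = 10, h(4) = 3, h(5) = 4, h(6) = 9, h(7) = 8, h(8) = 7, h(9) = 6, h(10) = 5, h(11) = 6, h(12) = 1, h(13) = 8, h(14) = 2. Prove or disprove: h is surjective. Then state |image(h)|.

Every element of the codomain has a preimage: 1 = h(12), 2 = h(14), 3 = h(4), 4 = h(5), 5 = h(1), 6 = h(9), 7 = h(8), 8 = h(7), 9 = h(6), 10 = h(3), 11 = h(2).
Therefore h is surjective.
The image of h is {1, 2, 3, 4, 5, 6, 7, 8, 9, 10, 11}, which has 11 elements.

11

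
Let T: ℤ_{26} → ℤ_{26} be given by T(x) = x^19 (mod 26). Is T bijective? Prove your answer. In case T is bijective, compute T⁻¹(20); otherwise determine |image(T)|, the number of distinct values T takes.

6

Computing x^19 mod 26 for each x (by repeated squaring, reducing mod 26 at every step), the values T(0), T(1), …, T(25) are: 0, 1, 24, 3, 4, 21, 20, 19, 18, 9, 10, 15, 12, 13, 14, 11, 16, 17, 8, 7, 6, 5, 22, 23, 2, 25.
Every element of ℤ_{26} appears exactly once in this list, so T is a bijection, and in particular bijective.
Since T is bijective, we read off the preimage of 20 from the same table: T(6) = 20, so T⁻¹(20) = 6.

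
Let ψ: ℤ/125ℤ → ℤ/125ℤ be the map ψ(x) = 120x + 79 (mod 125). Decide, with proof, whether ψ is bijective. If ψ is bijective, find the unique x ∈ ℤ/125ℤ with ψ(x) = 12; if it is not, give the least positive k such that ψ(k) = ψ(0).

We have gcd(120, 125) = 5 > 1. Taking x_1 = 0 and x_2 = 25: ψ(0) = 79 and ψ(25) = 120·25 + 79 = 3079 ≡ 79 (mod 125).
So ψ(0) = ψ(25) while 0 ≠ 25, so ψ is not injective, hence not bijective.
Since ψ is not bijective, we find the least positive k with ψ(k) = ψ(0): this means 120k ≡ 0 (mod 125), i.e. 125 ∣ 120k. Since gcd(120, 125) = 5, dividing through by 5 this holds exactly when 25 ∣ 24k, and as gcd(24, 25) = 1, exactly when 25 ∣ k.
The smallest positive such k is 25.

25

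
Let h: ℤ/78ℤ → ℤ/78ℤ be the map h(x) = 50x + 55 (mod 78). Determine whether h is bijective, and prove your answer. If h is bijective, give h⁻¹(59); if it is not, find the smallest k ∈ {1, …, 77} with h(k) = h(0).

We have gcd(50, 78) = 2 > 1. Taking x_1 = 0 and x_2 = 39: h(0) = 55 and h(39) = 50·39 + 55 = 2005 ≡ 55 (mod 78).
So h(0) = h(39) while 0 ≠ 39, therefore h is not injective, hence not bijective.
Since h is not bijective, we find the least positive k with h(k) = h(0): this means 50k ≡ 0 (mod 78), i.e. 78 ∣ 50k. Since gcd(50, 78) = 2, dividing through by 2 this holds exactly when 39 ∣ 25k, and as gcd(25, 39) = 1, exactly when 39 ∣ k.
The smallest positive such k is 39.

39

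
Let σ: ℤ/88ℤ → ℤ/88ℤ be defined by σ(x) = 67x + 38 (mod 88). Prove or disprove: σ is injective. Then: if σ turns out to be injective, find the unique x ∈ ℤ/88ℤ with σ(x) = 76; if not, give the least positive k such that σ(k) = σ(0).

Recall: σ is injective if σ(a) = σ(b) implies a = b.
If σ(a) = σ(b), then 67a ≡ 67b (mod 88). Because gcd(67, 88) = 1, we may cancel 67 to get a ≡ b (mod 88).
Thus σ is injective.
We now compute 67⁻¹ mod 88 explicitly. Euclid's algorithm: 88 = 1·67 + 21, 67 = 3·21 + 4, 21 = 5·4 + 1; back-substituting gives 1 = 67·67 − 51·88, so 67⁻¹ ≡ 67 (mod 88).
Since σ is injective, we find σ⁻¹(76): we need 67x ≡ 76 − 38 ≡ 38 (mod 88). Using 67⁻¹ = 67: x ≡ 67·38 = 2546 = 28·88 + 82, so x = 82.
Check: σ(82) = 67·82 + 38 = 5532 = 62·88 + 76 ≡ 76 (mod 88).

82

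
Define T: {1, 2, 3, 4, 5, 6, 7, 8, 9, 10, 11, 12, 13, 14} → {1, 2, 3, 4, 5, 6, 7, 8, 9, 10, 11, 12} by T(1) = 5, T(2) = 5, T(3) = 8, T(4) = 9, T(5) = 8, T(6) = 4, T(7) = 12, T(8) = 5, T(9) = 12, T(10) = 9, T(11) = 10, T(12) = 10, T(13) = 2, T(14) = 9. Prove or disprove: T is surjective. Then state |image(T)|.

7

No element maps to 1, so T is not surjective.
The image of T is {2, 4, 5, 8, 9, 10, 12}, which has 7 elements.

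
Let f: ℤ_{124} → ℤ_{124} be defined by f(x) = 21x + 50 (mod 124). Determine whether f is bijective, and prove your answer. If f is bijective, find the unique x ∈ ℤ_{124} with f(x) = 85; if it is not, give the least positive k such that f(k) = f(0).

43

Recall: f is injective when f(s) = f(t) forces s = t.
Suppose f(s) = f(t) in ℤ_{124}. Then 21s + 50 ≡ 21t + 50 (mod 124), thus 21(s − t) ≡ 0 (mod 124).
Since gcd(21, 124) = 1, 21 is invertible modulo 124, hence s − t ≡ 0 (mod 124), i.e. s = t.
We now compute 21⁻¹ mod 124 explicitly. Euclid's algorithm: 124 = 5·21 + 19, 21 = 1·19 + 2, 19 = 9·2 + 1; back-substituting gives 1 = 65·21 − 11·124, so 21⁻¹ ≡ 65 (mod 124).
Then y ↦ 65(y − 50) is a two-sided inverse to f, so every y ∈ ℤ_{124} has a preimage.
Hence f is bijective.
Since f is bijective, we compute f⁻¹(85): solve 21x + 50 ≡ 85 (mod 124), i.e. 21x ≡ 35 (mod 124).
Multiplying by 21⁻¹ = 65 gives x ≡ 65·35 = 2275 = 18·124 + 43 ≡ 43 (mod 124).
Check: f(43) = 21·43 + 50 = 953 = 7·124 + 85 ≡ 85 (mod 124).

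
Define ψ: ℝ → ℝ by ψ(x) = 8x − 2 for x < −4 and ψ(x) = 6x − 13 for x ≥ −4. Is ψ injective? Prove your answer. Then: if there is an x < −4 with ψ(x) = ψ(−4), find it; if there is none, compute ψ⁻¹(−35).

-35/8

Both pieces are strictly increasing (slopes 8 and 6), so each is injective on its own interval.
The left piece maps (−∞, −4) onto (−∞, −34); the right piece maps [−4, ∞) onto [−37, ∞).
These images overlap. In particular ψ(−4) = −37 (right piece), and solving 8x − 2 = −37 on the left piece gives x = −35/8 < −4.
So ψ(−35/8) = ψ(−4) with −35/8 ≠ −4, and ψ is not injective. This x = −35/8 is the requested value below −4.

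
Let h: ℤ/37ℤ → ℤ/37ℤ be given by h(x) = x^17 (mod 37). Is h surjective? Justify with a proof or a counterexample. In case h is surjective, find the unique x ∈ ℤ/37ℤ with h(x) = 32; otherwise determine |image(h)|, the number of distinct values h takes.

15

Since 37 is prime, the nonzero elements of ℤ/37ℤ form a cyclic group of order 36.
As gcd(17, 36) = 1, raising to the 17th power is a bijection on this group: if u^17 ≡ v^17 then (uv^{−1})^17 = 1, and the only element of order dividing gcd(17, 36) = 1 is 1, so u = v.
With h(0) = 0 this makes h injective on all of ℤ/37ℤ, hence bijective (finite equal-size domain and codomain). In particular h is surjective.
Since h is surjective, we find the preimage of 32. The inverse of x ↦ x^17 on (ℤ/37ℤ)^× is x ↦ x^17, because 17·17 = 289 = 8·36 + 1 ≡ 1 (mod 36) and x^{36} = 1 for x ≠ 0 (Fermat). So h⁻¹(32) = 32^17 mod 37.
Repeated squaring mod 37: 32^1 ≡ 32, 32^2 ≡ 32² = 1024 ≡ 25, 32^4 ≡ 25² = 625 ≡ 33, 32^8 ≡ 33² = 1089 ≡ 16, 32^16 ≡ 16² = 256 ≡ 34. Since 17 = 16 + 1, 32^17 ≡ 34·32: 34·32 = 1088 ≡ 15. So 32^17 ≡ 15 (mod 37).
Hence h⁻¹(32) = 15.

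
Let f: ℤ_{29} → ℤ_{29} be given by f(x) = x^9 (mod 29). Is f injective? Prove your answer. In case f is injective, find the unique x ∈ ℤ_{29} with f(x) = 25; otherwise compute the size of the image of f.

Since 29 is prime, the nonzero elements of ℤ_{29} form a cyclic group of order 28.
As gcd(9, 28) = 1, raising to the 9th power is a bijection on this group: if s^9 ≡ t^9 then (st^{−1})^9 = 1, and the only element of order dividing gcd(9, 28) = 1 is 1, so s = t.
With f(0) = 0 this makes f injective on all of ℤ_{29}, hence bijective (finite equal-size domain and codomain). In particular f is injective.
Since f is injective, we find the preimage of 25. The inverse of x ↦ x^9 on (ℤ_{29})^× is x ↦ x^25, because 9·25 = 225 = 8·28 + 1 ≡ 1 (mod 28) and x^{28} = 1 for x ≠ 0 (Fermat). So f⁻¹(25) = 25^25 mod 29.
Repeated squaring mod 29: 25^1 ≡ 25, 25^2 ≡ 25² = 625 ≡ 16, 25^4 ≡ 16² = 256 ≡ 24, 25^8 ≡ 24² = 576 ≡ 25, 25^16 ≡ 25² = 625 ≡ 16. Since 25 = 16 + 8 + 1, 25^25 ≡ 16·25·25: 16·25 = 400 ≡ 23, then 23·25 = 575 ≡ 24. So 25^25 ≡ 24 (mod 29).
Hence f⁻¹(25) = 24.

24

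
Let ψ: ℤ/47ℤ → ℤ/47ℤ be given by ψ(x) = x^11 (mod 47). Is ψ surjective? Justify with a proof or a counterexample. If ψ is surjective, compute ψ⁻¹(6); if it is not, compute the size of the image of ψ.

Since 47 is prime, the nonzero elements of ℤ/47ℤ form a cyclic group of order 46.
As gcd(11, 46) = 1, raising to the 11th power is a bijection on this group: if s^11 ≡ t^11 then (st^{−1})^11 = 1, and the only element of order dividing gcd(11, 46) = 1 is 1, so s = t.
With ψ(0) = 0 this makes ψ injective on all of ℤ/47ℤ, hence bijective (finite equal-size domain and codomain). In particular ψ is surjective.
Since ψ is surjective, we find the preimage of 6. The inverse of x ↦ x^11 on (ℤ/47ℤ)^× is x ↦ x^21, because 11·21 = 231 = 5·46 + 1 ≡ 1 (mod 46) and x^{46} = 1 for x ≠ 0 (Fermat). So ψ⁻¹(6) = 6^21 mod 47.
Repeated squaring mod 47: 6^1 ≡ 6, 6^2 ≡ 6² = 36, 6^4 ≡ 36² = 1296 ≡ 27, 6^8 ≡ 27² = 729 ≡ 24, 6^16 ≡ 24² = 576 ≡ 12. Since 21 = 16 + 4 + 1, 6^21 ≡ 12·27·6: 12·27 = 324 ≡ 42, then 42·6 = 252 ≡ 17. So 6^21 ≡ 17 (mod 47).
Hence ψ⁻¹(6) = 17.

17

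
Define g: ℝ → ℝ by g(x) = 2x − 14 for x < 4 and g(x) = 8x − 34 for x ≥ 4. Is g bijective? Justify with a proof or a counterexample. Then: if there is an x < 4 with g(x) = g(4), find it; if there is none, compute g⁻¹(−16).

Both pieces are strictly increasing (slopes 2 and 8), so each is injective on its own interval.
The left piece maps (−∞, 4) onto (−∞, −6); the right piece maps [4, ∞) onto [−2, ∞).
The images leave a gap (−6 has no preimage), so g is not surjective, hence not bijective.
Because the two images are disjoint, no x < 4 has g(x) = g(4), so we compute g⁻¹(−16): −16 lies in (−∞, −6), so solve 2x − 14 = −16: x = (−16 + 14)/2 = −1.

-1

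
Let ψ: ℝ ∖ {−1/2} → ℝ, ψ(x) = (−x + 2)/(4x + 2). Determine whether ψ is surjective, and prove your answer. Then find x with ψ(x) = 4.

If ψ(x) = −1/4, cross-multiplying gives 4(−x + 2) = −1(4x + 2), which simplifies to 8 = −2 — false.  So −1/4 has no preimage and ψ is not surjective.
Solving ψ(x) = 4: cross-multiplying gives −x + 2 = 4(4x + 2), which rearranges to −17x = 6, so x = −6/17.

-6/17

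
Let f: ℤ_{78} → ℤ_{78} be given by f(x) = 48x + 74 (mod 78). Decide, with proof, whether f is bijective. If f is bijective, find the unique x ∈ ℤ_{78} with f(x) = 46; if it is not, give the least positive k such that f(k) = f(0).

13

Recall: f is injective if f(x_1) = f(x_2) implies x_1 = x_2.
We have gcd(48, 78) = 6 > 1. Taking x_1 = 0 and x_2 = 13: f(0) = 74 and f(13) = 48·13 + 74 = 698 ≡ 74 (mod 78).
So f(0) = f(13) while 0 ≠ 13, thus f is not injective, hence not bijective.
Since f is not bijective, we find the least positive k with f(k) = f(0): this means 48k ≡ 0 (mod 78), i.e. 78 ∣ 48k. Since gcd(48, 78) = 6, dividing through by 6 this holds exactly when 13 ∣ 8k, and as gcd(8, 13) = 1, exactly when 13 ∣ k.
The smallest positive such k is 13.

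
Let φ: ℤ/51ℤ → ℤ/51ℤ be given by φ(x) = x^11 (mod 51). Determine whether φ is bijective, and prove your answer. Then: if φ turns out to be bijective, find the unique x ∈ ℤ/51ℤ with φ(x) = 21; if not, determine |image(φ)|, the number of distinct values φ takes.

30

Computing x^11 mod 51 for each x (by repeated squaring, reducing mod 51 at every step), the values φ(0), φ(1), …, φ(50) are: 0, 1, 8, 24, 13, 11, 39, 31, 2, 15, 37, 29, 6, 4, 44, 9, 16, 17, 18, 25, 41, 30, 28, 5, 48, 19, 32, 3, 46, 23, 21, 10, 26, 33, 34, 35, 42, 7, 47, 45, 22, 14, 36, 49, 20, 12, 40, 38, 27, 43, 50.
Every element of ℤ/51ℤ appears exactly once in this list, so φ is a bijection, and in particular bijective.
Since φ is bijective, we read off the preimage of 21 from the same table: φ(30) = 21, so φ⁻¹(21) = 30.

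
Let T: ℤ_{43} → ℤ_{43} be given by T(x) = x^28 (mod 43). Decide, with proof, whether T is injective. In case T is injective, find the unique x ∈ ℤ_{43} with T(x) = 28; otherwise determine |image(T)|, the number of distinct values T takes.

T(1) = 1^28 = 1.
T(2): Repeated squaring mod 43: 2^1 ≡ 2, 2^2 ≡ 2² = 4, 2^4 ≡ 4² = 16, 2^8 ≡ 16² = 256 ≡ 41, 2^16 ≡ 41² = 1681 ≡ 4. Since 28 = 16 + 8 + 4, 2^28 ≡ 4·41·16: 4·41 = 164 ≡ 35, then 35·16 = 560 ≡ 1. So 2^28 ≡ 1 (mod 43).
So T(1) = T(2) = 1 while 1 ≠ 2, thus T is not injective.
Since T is not injective, we determine |image(T)|. Computing x^28 mod 43 for each x (by repeated squaring, reducing mod 43 at every step), the values T(0), T(1), …, T(42) are: 0, 1, 1, 6, 1, 6, 6, 36, 1, 36, 6, 1, 6, 36, 36, 36, 1, 36, 36, 6, 6, 1, 1, 6, 6, 36, 36, 1, 36, 36, 36, 6, 1, 6, 36, 1, 36, 6, 6, 1, 6, 1, 1.
The distinct values are {0, 1, 6, 36}; there are 4 of them.

4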